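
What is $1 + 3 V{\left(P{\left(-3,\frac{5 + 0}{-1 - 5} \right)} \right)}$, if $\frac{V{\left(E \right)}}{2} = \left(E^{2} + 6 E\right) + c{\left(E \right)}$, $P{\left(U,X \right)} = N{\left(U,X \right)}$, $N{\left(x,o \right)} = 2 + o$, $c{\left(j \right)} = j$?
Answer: $\frac{349}{6} \approx 58.167$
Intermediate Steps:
$P{\left(U,X \right)} = 2 + X$
$V{\left(E \right)} = 2 E^{2} + 14 E$ ($V{\left(E \right)} = 2 \left(\left(E^{2} + 6 E\right) + E\right) = 2 \left(E^{2} + 7 E\right) = 2 E^{2} + 14 E$)
$1 + 3 V{\left(P{\left(-3,\frac{5 + 0}{-1 - 5} \right)} \right)} = 1 + 3 \cdot 2 \left(2 + \frac{5 + 0}{-1 - 5}\right) \left(7 + \left(2 + \frac{5 + 0}{-1 - 5}\right)\right) = 1 + 3 \cdot 2 \left(2 + \frac{5}{-6}\right) \left(7 + \left(2 + \frac{5}{-6}\right)\right) = 1 + 3 \cdot 2 \left(2 + 5 \left(- \frac{1}{6}\right)\right) \left(7 + \left(2 + 5 \left(- \frac{1}{6}\right)\right)\right) = 1 + 3 \cdot 2 \left(2 - \frac{5}{6}\right) \left(7 + \left(2 - \frac{5}{6}\right)\right) = 1 + 3 \cdot 2 \cdot \frac{7}{6} \left(7 + \frac{7}{6}\right) = 1 + 3 \cdot 2 \cdot \frac{7}{6} \cdot \frac{49}{6} = 1 + 3 \cdot \frac{343}{18} = 1 + \frac{343}{6} = \frac{349}{6}$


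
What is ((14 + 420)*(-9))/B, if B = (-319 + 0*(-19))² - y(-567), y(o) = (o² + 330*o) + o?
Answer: 3906/32051 ≈ 0.12187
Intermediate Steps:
y(o) = o² + 331*o
B = -32051 (B = (-319 + 0*(-19))² - (-567)*(331 - 567) = (-319 + 0)² - (-567)*(-236) = (-319)² - 1*133812 = 101761 - 133812 = -32051)
((14 + 420)*(-9))/B = ((14 + 420)*(-9))/(-32051) = (434*(-9))*(-1/32051) = -3906*(-1/32051) = 3906/32051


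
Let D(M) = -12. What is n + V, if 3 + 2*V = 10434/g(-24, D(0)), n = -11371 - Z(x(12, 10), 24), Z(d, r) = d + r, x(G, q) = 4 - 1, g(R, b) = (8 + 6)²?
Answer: -2229085/196 ≈ -11373.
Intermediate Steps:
g(R, b) = 196 (g(R, b) = 14² = 196)
x(G, q) = 3
n = -11398 (n = -11371 - (3 + 24) = -11371 - 1*27 = -11371 - 27 = -11398)
V = 4923/196 (V = -3/2 + (10434/196)/2 = -3/2 + (10434*(1/196))/2 = -3/2 + (½)*(5217/98) = -3/2 + 5217/196 = 4923/196 ≈ 25.117)
n + V = -11398 + 4923/196 = -2229085/196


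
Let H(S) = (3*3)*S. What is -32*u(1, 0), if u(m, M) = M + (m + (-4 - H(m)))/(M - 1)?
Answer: -384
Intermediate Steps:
H(S) = 9*S
u(m, M) = M + (-4 - 8*m)/(-1 + M) (u(m, M) = M + (m + (-4 - 9*m))/(M - 1) = M + (m + (-4 - 9*m))/(-1 + M) = M + (-4 - 8*m)/(-1 + M))
-32*u(1, 0) = -32*(-4 + 0² - 1*0 - 8*1)/(-1 + 0) = -32*(-4 + 0 + 0 - 8)/(-1) = -(-32)*(-12) = -32*12 = -384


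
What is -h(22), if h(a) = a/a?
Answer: -1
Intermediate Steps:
h(a) = 1
-h(22) = -1*1 = -1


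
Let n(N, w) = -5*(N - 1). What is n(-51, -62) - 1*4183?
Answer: -3923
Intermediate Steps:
n(N, w) = 5 - 5*N (n(N, w) = -5*(-1 + N) = 5 - 5*N)
n(-51, -62) - 1*4183 = (5 - 5*(-51)) - 1*4183 = (5 + 255) - 4183 = 260 - 4183 = -3923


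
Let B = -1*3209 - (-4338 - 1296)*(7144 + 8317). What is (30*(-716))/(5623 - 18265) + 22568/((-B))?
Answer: 311785001924/183528264955 ≈ 1.6988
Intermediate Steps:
B = 87104065 (B = -3209 - (-5634)*15461 = -3209 - 1*(-87107274) = -3209 + 87107274 = 87104065)
(30*(-716))/(5623 - 18265) + 22568/((-B)) = (30*(-716))/(5623 - 18265) + 22568/((-1*87104065)) = -21480/(-12642) + 22568/(-87104065) = -21480*(-1/12642) + 22568*(-1/87104065) = 3580/2107 - 22568/87104065 = 311785001924/183528264955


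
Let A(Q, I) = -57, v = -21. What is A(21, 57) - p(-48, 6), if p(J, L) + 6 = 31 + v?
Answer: -61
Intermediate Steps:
p(J, L) = 4 (p(J, L) = -6 + (31 - 21) = -6 + 10 = 4)
A(21, 57) - p(-48, 6) = -57 - 1*4 = -57 - 4 = -61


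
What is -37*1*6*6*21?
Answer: -27972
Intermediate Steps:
-37*1*6*6*21 = -222*6*21 = -37*36*21 = -1332*21 = -27972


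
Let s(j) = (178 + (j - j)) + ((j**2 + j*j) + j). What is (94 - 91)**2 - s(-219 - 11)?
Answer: -105739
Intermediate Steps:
s(j) = 178 + j + 2*j**2 (s(j) = (178 + 0) + ((j**2 + j**2) + j) = 178 + (2*j**2 + j) = 178 + (j + 2*j**2) = 178 + j + 2*j**2)
(94 - 91)**2 - s(-219 - 11) = (94 - 91)**2 - (178 + (-219 - 11) + 2*(-219 - 11)**2) = 3**2 - (178 - 230 + 2*(-230)**2) = 9 - (178 - 230 + 2*52900) = 9 - (178 - 230 + 105800) = 9 - 1*105748 = 9 - 105748 = -105739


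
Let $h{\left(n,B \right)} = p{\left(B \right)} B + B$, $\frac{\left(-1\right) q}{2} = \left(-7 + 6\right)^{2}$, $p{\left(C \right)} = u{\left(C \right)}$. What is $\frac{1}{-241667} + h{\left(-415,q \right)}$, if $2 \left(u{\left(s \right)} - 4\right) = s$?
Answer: $- \frac{1933337}{241667} \approx -8.0$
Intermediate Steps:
$u{\left(s \right)} = 4 + \frac{s}{2}$
$p{\left(C \right)} = 4 + \frac{C}{2}$
$q = -2$ ($q = - 2 \left(-7 + 6\right)^{2} = - 2 \left(-1\right)^{2} = \left(-2\right) 1 = -2$)
$h{\left(n,B \right)} = B + B \left(4 + \frac{B}{2}\right)$ ($h{\left(n,B \right)} = \left(4 + \frac{B}{2}\right) B + B = B \left(4 + \frac{B}{2}\right) + B = B + B \left(4 + \frac{B}{2}\right)$)
$\frac{1}{-241667} + h{\left(-415,q \right)} = \frac{1}{-241667} + \frac{1}{2} \left(-2\right) \left(10 - 2\right) = - \frac{1}{241667} + \frac{1}{2} \left(-2\right) 8 = - \frac{1}{241667} - 8 = - \frac{1933337}{241667}$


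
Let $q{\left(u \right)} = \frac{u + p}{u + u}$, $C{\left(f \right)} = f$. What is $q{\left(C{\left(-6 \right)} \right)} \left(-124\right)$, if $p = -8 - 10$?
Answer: $-248$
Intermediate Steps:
$p = -18$ ($p = -8 - 10 = -18$)
$q{\left(u \right)} = \frac{-18 + u}{2 u}$ ($q{\left(u \right)} = \frac{u - 18}{u + u} = \frac{-18 + u}{2 u}$)
$q{\left(C{\left(-6 \right)} \right)} \left(-124\right) = \frac{-18 - 6}{2 \left(-6\right)} \left(-124\right) = \frac{1}{2} \left(- \frac{1}{6}\right) \left(-24\right) \left(-124\right) = 2 \left(-124\right) = -248$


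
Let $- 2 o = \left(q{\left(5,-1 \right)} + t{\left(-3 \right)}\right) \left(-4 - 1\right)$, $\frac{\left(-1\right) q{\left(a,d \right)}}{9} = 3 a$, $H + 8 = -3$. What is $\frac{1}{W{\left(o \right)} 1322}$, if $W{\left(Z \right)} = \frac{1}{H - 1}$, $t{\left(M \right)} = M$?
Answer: $- \frac{6}{661} \approx -0.0090772$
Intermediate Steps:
$H = -11$ ($H = -8 - 3 = -11$)
$q{\left(a,d \right)} = - 27 a$ ($q{\left(a,d \right)} = - 9 \cdot 3 a = - 27 a$)
$o = -345$ ($o = - \frac{\left(\left(-27\right) 5 - 3\right) \left(-4 - 1\right)}{2} = - \frac{\left(-135 - 3\right) \left(-5\right)}{2} = - \frac{\left(-138\right) \left(-5\right)}{2} = \left(- \frac{1}{2}\right) 690 = -345$)
$W{\left(Z \right)} = - \frac{1}{12}$ ($W{\left(Z \right)} = \frac{1}{-11 - 1} = \frac{1}{-12} = - \frac{1}{12}$)
$\frac{1}{W{\left(o \right)} 1322} = \frac{1}{\left(- \frac{1}{12}\right) 1322} = \frac{1}{- \frac{661}{6}} = - \frac{6}{661}$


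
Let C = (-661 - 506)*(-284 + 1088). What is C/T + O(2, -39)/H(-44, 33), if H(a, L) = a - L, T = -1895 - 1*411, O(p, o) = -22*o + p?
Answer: 35131738/88781 ≈ 395.71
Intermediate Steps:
O(p, o) = p - 22*o
T = -2306 (T = -1895 - 411 = -2306)
C = -938268 (C = -1167*804 = -938268)
C/T + O(2, -39)/H(-44, 33) = -938268/(-2306) + (2 - 22*(-39))/(-44 - 1*33) = -938268*(-1/2306) + (2 + 858)/(-44 - 33) = 469134/1153 + 860/(-77) = 469134/1153 + 860*(-1/77) = 469134/1153 - 860/77 = 35131738/88781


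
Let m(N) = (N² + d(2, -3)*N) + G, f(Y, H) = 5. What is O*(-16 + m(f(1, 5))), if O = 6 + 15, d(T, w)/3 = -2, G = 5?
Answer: -336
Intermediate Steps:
d(T, w) = -6 (d(T, w) = 3*(-2) = -6)
O = 21
m(N) = 5 + N² - 6*N (m(N) = (N² - 6*N) + 5 = 5 + N² - 6*N)
O*(-16 + m(f(1, 5))) = 21*(-16 + (5 + 5² - 6*5)) = 21*(-16 + (5 + 25 - 30)) = 21*(-16 + 0) = 21*(-16) = -336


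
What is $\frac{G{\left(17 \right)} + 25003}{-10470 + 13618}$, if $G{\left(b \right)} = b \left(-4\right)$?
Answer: $\frac{24935}{3148} \approx 7.9209$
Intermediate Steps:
$G{\left(b \right)} = - 4 b$
$\frac{G{\left(17 \right)} + 25003}{-10470 + 13618} = \frac{\left(-4\right) 17 + 25003}{-10470 + 13618} = \frac{-68 + 25003}{3148} = 24935 \cdot \frac{1}{3148} = \frac{24935}{3148}$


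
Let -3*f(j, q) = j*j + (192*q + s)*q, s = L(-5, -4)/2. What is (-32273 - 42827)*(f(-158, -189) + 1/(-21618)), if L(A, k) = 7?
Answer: 1862366779540400/10809 ≈ 1.7230e+11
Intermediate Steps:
s = 7/2 ≈ 3.5000
f(j, q) = -j²/3 - q*(7/2 + 192*q)/3 (f(j, q) = -(j*j + (192*q + 7/2)*q)/3 = -(j² + (7/2 + 192*q)*q)/3 = -(j² + q*(7/2 + 192*q))/3 = -j²/3 - q*(7/2 + 192*q)/3)
(-32273 - 42827)*(f(-158, -189) + 1/(-21618)) = (-32273 - 42827)*((-64*(-189)² - 7/6*(-189) - ⅓*(-158)²) + 1/(-21618)) = -75100*((-64*35721 + 441/2 - ⅓*24964) - 1/21618) = -75100*((-2286144 + 441/2 - 24964/3) - 1/21618) = -75100*(-13765469/6 - 1/21618) = -75100*(-24798492404/10809) = 1862366779540400/10809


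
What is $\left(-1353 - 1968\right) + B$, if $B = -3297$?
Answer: $-6618$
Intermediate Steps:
$\left(-1353 - 1968\right) + B = \left(-1353 - 1968\right) - 3297 = -3321 - 3297 = -6618$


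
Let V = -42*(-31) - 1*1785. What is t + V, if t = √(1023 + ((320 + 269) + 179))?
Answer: -483 + 3*√199 ≈ -440.68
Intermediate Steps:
t = 3*√199 (t = √(1023 + (589 + 179)) = √(1023 + 768) = √1791 = 3*√199 ≈ 42.320)
V = -483 (V = 1302 - 1785 = -483)
t + V = 3*√199 - 483 = -483 + 3*√199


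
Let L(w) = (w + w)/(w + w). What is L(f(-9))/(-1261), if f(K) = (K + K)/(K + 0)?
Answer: -1/1261 ≈ -0.00079302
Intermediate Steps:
f(K) = 2 (f(K) = (2*K)/K = 2)
L(w) = 1 (L(w) = (2*w)/((2*w)) = (2*w)*(1/(2*w)) = 1)
L(f(-9))/(-1261) = 1/(-1261) = 1*(-1/1261) = -1/1261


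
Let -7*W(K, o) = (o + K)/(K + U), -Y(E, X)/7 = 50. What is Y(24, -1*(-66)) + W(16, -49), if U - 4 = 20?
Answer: -97967/280 ≈ -349.88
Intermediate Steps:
U = 24 (U = 4 + 20 = 24)
Y(E, X) = -350 (Y(E, X) = -7*50 = -350)
W(K, o) = -(K + o)/(7*(24 + K)) (W(K, o) = -(o + K)/(7*(K + 24)) = -(K + o)/(7*(24 + K)))
Y(24, -1*(-66)) + W(16, -49) = -350 + (-1*16 - 1*(-49))/(7*(24 + 16)) = -350 + (⅐)*(-16 + 49)/40 = -350 + (⅐)*(1/40)*33 = -350 + 33/280 = -97967/280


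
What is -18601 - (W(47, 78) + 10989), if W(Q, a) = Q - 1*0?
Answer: -29637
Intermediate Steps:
W(Q, a) = Q (W(Q, a) = Q + 0 = Q)
-18601 - (W(47, 78) + 10989) = -18601 - (47 + 10989) = -18601 - 1*11036 = -18601 - 11036 = -29637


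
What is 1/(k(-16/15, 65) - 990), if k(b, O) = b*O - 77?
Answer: -3/3409 ≈ -0.00088002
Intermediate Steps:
k(b, O) = -77 + O*b (k(b, O) = O*b - 77 = -77 + O*b)
1/(k(-16/15, 65) - 990) = 1/((-77 + 65*(-16/15)) - 990) = 1/((-77 - 208/3) - 990) = 1/(-439/3 - 990) = 1/(-3409/3) = -3/3409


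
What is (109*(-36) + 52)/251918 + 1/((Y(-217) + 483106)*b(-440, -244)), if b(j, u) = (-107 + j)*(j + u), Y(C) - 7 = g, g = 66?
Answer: -349990963642553/22770925519275828 ≈ -0.015370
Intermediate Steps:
Y(C) = 73 (Y(C) = 7 + 66 = 73)
(109*(-36) + 52)/251918 + 1/((Y(-217) + 483106)*b(-440, -244)) = (109*(-36) + 52)/251918 + 1/((73 + 483106)*((-440)² - 107*(-440) - 107*(-244) - 440*(-244))) = (-3924 + 52)*(1/251918) + 1/(483179*(193600 + 47080 + 26108 + 107360)) = -3872*1/251918 + (1/483179)/374148 = -1936/125959 + (1/483179)*(1/374148) = -1936/125959 + 1/180780456492 = -349990963642553/22770925519275828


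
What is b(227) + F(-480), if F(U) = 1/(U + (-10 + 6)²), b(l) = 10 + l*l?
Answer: 23914095/464 ≈ 51539.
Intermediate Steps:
b(l) = 10 + l²
F(U) = 1/(16 + U) (F(U) = 1/(U + (-4)²) = 1/(U + 16) = 1/(16 + U))
b(227) + F(-480) = (10 + 227²) + 1/(16 - 480) = (10 + 51529) + 1/(-464) = 51539 - 1/464 = 23914095/464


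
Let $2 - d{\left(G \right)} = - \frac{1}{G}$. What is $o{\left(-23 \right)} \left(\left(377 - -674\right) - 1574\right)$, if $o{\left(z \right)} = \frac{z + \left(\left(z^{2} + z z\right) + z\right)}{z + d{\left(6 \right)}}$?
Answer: $\frac{3175656}{125} \approx 25405.0$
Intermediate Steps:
$d{\left(G \right)} = 2 + \frac{1}{G}$ ($d{\left(G \right)} = 2 - - \frac{1}{G} = 2 + \frac{1}{G}$)
$o{\left(z \right)} = \frac{2 z + 2 z^{2}}{\frac{13}{6} + z}$ ($o{\left(z \right)} = \frac{z + \left(\left(z^{2} + z z\right) + z\right)}{z + \left(2 + \frac{1}{6}\right)} = \frac{z + \left(\left(z^{2} + z^{2}\right) + z\right)}{z + \left(2 + \frac{1}{6}\right)} = \frac{z + \left(2 z^{2} + z\right)}{z + \frac{13}{6}} = \frac{z + \left(z + 2 z^{2}\right)}{\frac{13}{6} + z} = \frac{2 z + 2 z^{2}}{\frac{13}{6} + z}$)
$o{\left(-23 \right)} \left(\left(377 - -674\right) - 1574\right) = 12 \left(-23\right) \frac{1}{13 + 6 \left(-23\right)} \left(1 - 23\right) \left(\left(377 - -674\right) - 1574\right) = 12 \left(-23\right) \frac{1}{13 - 138} \left(-22\right) \left(\left(377 + 674\right) - 1574\right) = 12 \left(-23\right) \frac{1}{-125} \left(-22\right) \left(1051 - 1574\right) = 12 \left(-23\right) \left(- \frac{1}{125}\right) \left(-22\right) \left(-523\right) = \left(- \frac{6072}{125}\right) \left(-523\right) = \frac{3175656}{125}$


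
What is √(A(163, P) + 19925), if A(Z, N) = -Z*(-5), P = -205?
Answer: 2*√5185 ≈ 144.01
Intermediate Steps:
A(Z, N) = 5*Z
√(A(163, P) + 19925) = √(5*163 + 19925) = √(815 + 19925) = √20740 = 2*√5185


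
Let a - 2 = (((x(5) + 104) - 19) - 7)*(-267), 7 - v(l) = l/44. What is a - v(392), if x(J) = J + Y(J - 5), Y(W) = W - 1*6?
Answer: -226106/11 ≈ -20555.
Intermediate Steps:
Y(W) = -6 + W (Y(W) = W - 6 = -6 + W)
x(J) = -11 + 2*J (x(J) = J + (-6 + (J - 5)) = J + (-6 + (-5 + J)) = J + (-11 + J) = -11 + 2*J)
v(l) = 7 - l/44
a = -20557 (a = 2 + ((((-11 + 2*5) + 104) - 19) - 7)*(-267) = 2 + ((((-11 + 10) + 104) - 19) - 7)*(-267) = 2 + (((-1 + 104) - 19) - 7)*(-267) = 2 + ((103 - 19) - 7)*(-267) = 2 + (84 - 7)*(-267) = 2 + 77*(-267) = 2 - 20559 = -20557)
a - v(392) = -20557 - (7 - 1/44*392) = -20557 - (7 - 98/11) = -20557 - 1*(-21/11) = -20557 + 21/11 = -226106/11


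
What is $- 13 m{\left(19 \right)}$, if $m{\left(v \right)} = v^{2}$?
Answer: $-4693$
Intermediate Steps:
$- 13 m{\left(19 \right)} = - 13 \cdot 19^{2} = \left(-13\right) 361 = -4693$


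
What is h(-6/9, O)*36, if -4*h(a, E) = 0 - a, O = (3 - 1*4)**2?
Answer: -6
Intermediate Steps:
O = 1 (O = (3 - 4)**2 = (-1)**2 = 1)
h(a, E) = a/4 (h(a, E) = -(0 - a)/4 = -(-1)*a/4 = a/4)
h(-6/9, O)*36 = ((-6/9)/4)*36 = ((-6*1/9)/4)*36 = ((1/4)*(-2/3))*36 = -1/6*36 = -6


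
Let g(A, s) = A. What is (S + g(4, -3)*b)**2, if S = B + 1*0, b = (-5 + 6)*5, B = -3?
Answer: 289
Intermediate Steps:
b = 5 (b = 1*5 = 5)
S = -3 (S = -3 + 1*0 = -3 + 0 = -3)
(S + g(4, -3)*b)**2 = (-3 + 4*5)**2 = (-3 + 20)**2 = 17**2 = 289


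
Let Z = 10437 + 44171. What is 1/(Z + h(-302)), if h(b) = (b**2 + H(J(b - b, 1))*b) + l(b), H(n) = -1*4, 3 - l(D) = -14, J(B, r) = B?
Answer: 1/147037 ≈ 6.8010e-6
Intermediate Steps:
Z = 54608
l(D) = 17 (l(D) = 3 - 1*(-14) = 3 + 14 = 17)
H(n) = -4
h(b) = 17 + b**2 - 4*b (h(b) = (b**2 - 4*b) + 17 = 17 + b**2 - 4*b)
1/(Z + h(-302)) = 1/(54608 + (17 + (-302)**2 - 4*(-302))) = 1/(54608 + (17 + 91204 + 1208)) = 1/(54608 + 92429) = 1/147037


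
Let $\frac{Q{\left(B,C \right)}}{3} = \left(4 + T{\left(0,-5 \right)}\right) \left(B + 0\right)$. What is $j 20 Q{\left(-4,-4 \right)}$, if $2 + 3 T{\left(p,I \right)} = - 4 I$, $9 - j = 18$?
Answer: $21600$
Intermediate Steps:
$j = -9$ ($j = 9 - 18 = -9$)
$T{\left(p,I \right)} = - \frac{2}{3} - \frac{4 I}{3}$ ($T{\left(p,I \right)} = - \frac{2}{3} + \frac{\left(-4\right) I}{3} = - \frac{2}{3} - \frac{4 I}{3}$)
$Q{\left(B,C \right)} = 30 B$ ($Q{\left(B,C \right)} = 3 \left(4 - -6\right) \left(B + 0\right) = 3 \left(4 + \left(- \frac{2}{3} + \frac{20}{3}\right)\right) B = 3 \left(4 + 6\right) B = 3 \cdot 10 B = 30 B$)
$j 20 Q{\left(-4,-4 \right)} = \left(-9\right) 20 \cdot 30 \left(-4\right) = \left(-180\right) \left(-120\right) = 21600$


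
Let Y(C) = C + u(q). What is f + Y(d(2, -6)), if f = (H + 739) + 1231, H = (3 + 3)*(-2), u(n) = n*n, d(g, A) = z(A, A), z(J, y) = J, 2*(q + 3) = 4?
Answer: 1953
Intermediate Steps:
q = -1 (q = -3 + (½)*4 = -3 + 2 = -1)
d(g, A) = A
u(n) = n²
H = -12 (H = 6*(-2) = -12)
Y(C) = 1 + C (Y(C) = C + (-1)² = C + 1 = 1 + C)
f = 1958 (f = (-12 + 739) + 1231 = 727 + 1231 = 1958)
f + Y(d(2, -6)) = 1958 + (1 - 6) = 1958 - 5 = 1953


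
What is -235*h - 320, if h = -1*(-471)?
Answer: -111005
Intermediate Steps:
h = 471
-235*h - 320 = -235*471 - 320 = -110685 - 320 = -111005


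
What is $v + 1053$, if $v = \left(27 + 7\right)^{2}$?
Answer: $2209$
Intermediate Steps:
$v = 1156$ ($v = 34^{2} = 1156$)
$v + 1053 = 1156 + 1053 = 2209$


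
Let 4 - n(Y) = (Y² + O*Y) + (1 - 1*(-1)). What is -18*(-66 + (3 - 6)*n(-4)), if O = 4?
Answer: 1296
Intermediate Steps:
n(Y) = 2 - Y² - 4*Y (n(Y) = 4 - ((Y² + 4*Y) + (1 - 1*(-1))) = 4 - ((Y² + 4*Y) + (1 + 1)) = 4 - ((Y² + 4*Y) + 2) = 4 - (2 + Y² + 4*Y) = 4 + (-2 - Y² - 4*Y) = 2 - Y² - 4*Y)
-18*(-66 + (3 - 6)*n(-4)) = -18*(-66 + (3 - 6)*(2 - 1*(-4)² - 4*(-4))) = -18*(-66 - 3*(2 - 1*16 + 16)) = -18*(-66 - 3*(2 - 16 + 16)) = -18*(-66 - 3*2) = -18*(-66 - 6) = -18*(-72) = 1296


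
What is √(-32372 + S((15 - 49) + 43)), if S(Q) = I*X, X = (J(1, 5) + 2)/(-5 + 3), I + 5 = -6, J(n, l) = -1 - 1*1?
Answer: 2*I*√8093 ≈ 179.92*I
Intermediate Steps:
J(n, l) = -2 (J(n, l) = -1 - 1 = -2)
I = -11 (I = -5 - 6 = -11)
X = 0 (X = (-2 + 2)/(-5 + 3) = 0/(-2) = 0*(-½) = 0)
S(Q) = 0 (S(Q) = -11*0 = 0)
√(-32372 + S((15 - 49) + 43)) = √(-32372 + 0) = √(-32372) = 2*I*√8093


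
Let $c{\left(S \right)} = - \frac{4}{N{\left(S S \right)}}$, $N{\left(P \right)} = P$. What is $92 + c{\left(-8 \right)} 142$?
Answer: $\frac{665}{8} \approx 83.125$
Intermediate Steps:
$c{\left(S \right)} = - \frac{4}{S^{2}}$ ($c{\left(S \right)} = - \frac{4}{S S} = - \frac{4}{S^{2}}$)
$92 + c{\left(-8 \right)} 142 = 92 + - \frac{4}{64} \cdot 142 = 92 + \left(-4\right) \frac{1}{64} \cdot 142 = 92 - \frac{71}{8} = \frac{665}{8}$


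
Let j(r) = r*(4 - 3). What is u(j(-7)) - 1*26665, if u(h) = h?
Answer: -26672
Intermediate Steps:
j(r) = r (j(r) = r*1 = r)
u(j(-7)) - 1*26665 = -7 - 1*26665 = -7 - 26665 = -26672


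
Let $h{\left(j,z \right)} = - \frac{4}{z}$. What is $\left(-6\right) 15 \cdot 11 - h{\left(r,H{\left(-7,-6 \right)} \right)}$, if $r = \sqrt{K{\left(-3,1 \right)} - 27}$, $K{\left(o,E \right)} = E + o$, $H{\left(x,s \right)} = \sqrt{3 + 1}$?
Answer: $-988$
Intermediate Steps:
$H{\left(x,s \right)} = 2$ ($H{\left(x,s \right)} = \sqrt{4} = 2$)
$r = i \sqrt{29}$ ($r = \sqrt{\left(1 - 3\right) - 27} = \sqrt{-2 - 27} = \sqrt{-29} = i \sqrt{29} \approx 5.3852 i$)
$\left(-6\right) 15 \cdot 11 - h{\left(r,H{\left(-7,-6 \right)} \right)} = \left(-6\right) 15 \cdot 11 - - \frac{4}{2} = \left(-90\right) 11 - \left(-4\right) \frac{1}{2} = -990 - -2 = -990 + 2 = -988$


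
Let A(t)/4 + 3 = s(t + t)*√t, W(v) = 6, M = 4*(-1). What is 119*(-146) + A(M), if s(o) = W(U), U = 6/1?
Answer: -17386 + 48*I ≈ -17386.0 + 48.0*I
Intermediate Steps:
M = -4
U = 6 (U = 6*1 = 6)
s(o) = 6
A(t) = -12 + 24*√t (A(t) = -12 + 4*(6*√t) = -12 + 24*√t)
119*(-146) + A(M) = 119*(-146) + (-12 + 24*√(-4)) = -17374 + (-12 + 24*(2*I)) = -17374 + (-12 + 48*I) = -17386 + 48*I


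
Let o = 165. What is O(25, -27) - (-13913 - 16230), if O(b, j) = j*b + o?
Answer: 29633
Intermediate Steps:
O(b, j) = 165 + b*j (O(b, j) = j*b + 165 = b*j + 165 = 165 + b*j)
O(25, -27) - (-13913 - 16230) = (165 + 25*(-27)) - (-13913 - 16230) = (165 - 675) - 1*(-30143) = -510 + 30143 = 29633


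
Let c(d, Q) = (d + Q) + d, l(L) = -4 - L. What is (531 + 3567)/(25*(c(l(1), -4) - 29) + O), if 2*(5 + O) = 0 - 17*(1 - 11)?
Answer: -4098/995 ≈ -4.1186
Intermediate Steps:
c(d, Q) = Q + 2*d (c(d, Q) = (Q + d) + d = Q + 2*d)
O = 80 (O = -5 + (0 - 17*(1 - 11))/2 = -5 + (0 - 17*(-10))/2 = -5 + (0 + 170)/2 = -5 + (½)*170 = -5 + 85 = 80)
(531 + 3567)/(25*(c(l(1), -4) - 29) + O) = (531 + 3567)/(25*((-4 + 2*(-4 - 1*1)) - 29) + 80) = 4098/(25*((-4 + 2*(-4 - 1)) - 29) + 80) = 4098/(25*((-4 + 2*(-5)) - 29) + 80) = 4098/(25*((-4 - 10) - 29) + 80) = 4098/(25*(-14 - 29) + 80) = 4098/(25*(-43) + 80) = 4098/(-1075 + 80) = 4098/(-995) = 4098*(-1/995) = -4098/995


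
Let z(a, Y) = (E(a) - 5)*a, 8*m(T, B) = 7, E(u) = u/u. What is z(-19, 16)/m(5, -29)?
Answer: 608/7 ≈ 86.857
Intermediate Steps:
E(u) = 1
m(T, B) = 7/8 (m(T, B) = (⅛)*7 = 7/8)
z(a, Y) = -4*a (z(a, Y) = (1 - 5)*a = -4*a)
z(-19, 16)/m(5, -29) = (-4*(-19))/(7/8) = 76*(8/7) = 608/7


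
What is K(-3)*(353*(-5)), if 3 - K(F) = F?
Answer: -10590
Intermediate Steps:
K(F) = 3 - F
K(-3)*(353*(-5)) = (3 - 1*(-3))*(353*(-5)) = (3 + 3)*(-1765) = 6*(-1765) = -10590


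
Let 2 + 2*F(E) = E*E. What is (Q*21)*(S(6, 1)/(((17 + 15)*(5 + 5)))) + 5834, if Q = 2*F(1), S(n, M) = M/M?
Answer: 1866859/320 ≈ 5833.9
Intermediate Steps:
S(n, M) = 1
F(E) = -1 + E²/2 (F(E) = -1 + (E*E)/2 = -1 + E²/2)
Q = -1 (Q = 2*(-1 + (½)*1²) = 2*(-1 + (½)*1) = 2*(-1 + ½) = 2*(-½) = -1)
(Q*21)*(S(6, 1)/(((17 + 15)*(5 + 5)))) + 5834 = (-1*21)*(1/((17 + 15)*(5 + 5))) + 5834 = -21/(32*10) + 5834 = -21/320 + 5834 = 1866859/320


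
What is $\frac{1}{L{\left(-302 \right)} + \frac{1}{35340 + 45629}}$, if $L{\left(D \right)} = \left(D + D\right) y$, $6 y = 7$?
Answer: $- \frac{242907}{171168463} \approx -0.0014191$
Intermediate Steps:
$y = \frac{7}{6}$ ($y = \frac{1}{6} \cdot 7 = \frac{7}{6} \approx 1.1667$)
$L{\left(D \right)} = \frac{7 D}{3}$ ($L{\left(D \right)} = \left(D + D\right) \frac{7}{6} = 2 D \frac{7}{6} = \frac{7 D}{3}$)
$\frac{1}{L{\left(-302 \right)} + \frac{1}{35340 + 45629}} = \frac{1}{\frac{7}{3} \left(-302\right) + \frac{1}{35340 + 45629}} = \frac{1}{- \frac{2114}{3} + \frac{1}{80969}} = \frac{1}{- \frac{171168463}{242907}} = - \frac{242907}{171168463}$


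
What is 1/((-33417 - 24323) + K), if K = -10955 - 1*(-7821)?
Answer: -1/60874 ≈ -1.6427e-5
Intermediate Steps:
K = -3134 (K = -10955 + 7821 = -3134)
1/((-33417 - 24323) + K) = 1/((-33417 - 24323) - 3134) = 1/(-57740 - 3134) = 1/(-60874) = -1/60874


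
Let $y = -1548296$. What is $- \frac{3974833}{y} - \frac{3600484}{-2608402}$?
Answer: $\frac{7971288661065}{2019289191496} \approx 3.9476$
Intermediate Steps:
$- \frac{3974833}{y} - \frac{3600484}{-2608402} = - \frac{3974833}{-1548296} - \frac{3600484}{-2608402} = \left(-3974833\right) \left(- \frac{1}{1548296}\right) - - \frac{1800242}{1304201} = \frac{3974833}{1548296} + \frac{1800242}{1304201} = \frac{7971288661065}{2019289191496}$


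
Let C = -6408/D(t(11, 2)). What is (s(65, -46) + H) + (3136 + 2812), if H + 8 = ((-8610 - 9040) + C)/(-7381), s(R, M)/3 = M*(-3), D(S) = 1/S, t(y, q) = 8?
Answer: 46967788/7381 ≈ 6363.3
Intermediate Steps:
C = -51264 (C = -6408/(1/8) = -6408/1/8 = -6408*8 = -51264)
s(R, M) = -9*M (s(R, M) = 3*(M*(-3)) = 3*(-3*M) = -9*M)
H = 9866/7381 (H = -8 + ((-8610 - 9040) - 51264)/(-7381) = -8 + (-17650 - 51264)*(-1/7381) = -8 - 68914*(-1/7381) = -8 + 68914/7381 = 9866/7381 ≈ 1.3367)
(s(65, -46) + H) + (3136 + 2812) = (-9*(-46) + 9866/7381) + (3136 + 2812) = (414 + 9866/7381) + 5948 = 3065600/7381 + 5948 = 46967788/7381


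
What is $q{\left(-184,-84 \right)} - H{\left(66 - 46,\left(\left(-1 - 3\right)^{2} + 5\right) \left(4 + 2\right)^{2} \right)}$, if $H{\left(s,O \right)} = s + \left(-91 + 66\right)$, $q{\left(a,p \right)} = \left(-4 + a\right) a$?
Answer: $34597$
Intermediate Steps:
$q{\left(a,p \right)} = a \left(-4 + a\right)$
$H{\left(s,O \right)} = -25 + s$ ($H{\left(s,O \right)} = s - 25 = -25 + s$)
$q{\left(-184,-84 \right)} - H{\left(66 - 46,\left(\left(-1 - 3\right)^{2} + 5\right) \left(4 + 2\right)^{2} \right)} = - 184 \left(-4 - 184\right) - \left(-25 + \left(66 - 46\right)\right) = \left(-184\right) \left(-188\right) - \left(-25 + 20\right) = 34592 - -5 = 34592 + 5 = 34597$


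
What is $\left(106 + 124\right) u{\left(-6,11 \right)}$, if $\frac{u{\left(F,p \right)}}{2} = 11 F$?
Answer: $-30360$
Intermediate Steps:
$u{\left(F,p \right)} = 22 F$ ($u{\left(F,p \right)} = 2 \cdot 11 F = 22 F$)
$\left(106 + 124\right) u{\left(-6,11 \right)} = \left(106 + 124\right) 22 \left(-6\right) = 230 \left(-132\right) = -30360$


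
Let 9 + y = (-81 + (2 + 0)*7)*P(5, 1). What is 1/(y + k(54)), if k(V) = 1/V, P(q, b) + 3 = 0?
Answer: 54/10369 ≈ 0.0052078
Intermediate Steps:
P(q, b) = -3 (P(q, b) = -3 + 0 = -3)
y = 192 (y = -9 + (-81 + (2 + 0)*7)*(-3) = -9 + (-81 + 2*7)*(-3) = -9 + (-81 + 14)*(-3) = -9 - 67*(-3) = -9 + 201 = 192)
1/(y + k(54)) = 1/(192 + 1/54) = 1/(10369/54) = 54/10369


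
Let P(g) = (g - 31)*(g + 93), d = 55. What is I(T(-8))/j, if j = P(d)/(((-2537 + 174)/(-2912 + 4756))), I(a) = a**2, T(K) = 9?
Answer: -63801/2183296 ≈ -0.029222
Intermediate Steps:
P(g) = (-31 + g)*(93 + g)
j = -6549888/2363 (j = (-2883 + 55**2 + 62*55)/(((-2537 + 174)/(-2912 + 4756))) = (-2883 + 3025 + 3410)/((-2363/1844)) = 3552/((-2363*1/1844)) = 3552/(-2363/1844) = 3552*(-1844/2363) = -6549888/2363 ≈ -2771.9)
I(T(-8))/j = 9**2/(-6549888/2363) = 81*(-2363/6549888) = -63801/2183296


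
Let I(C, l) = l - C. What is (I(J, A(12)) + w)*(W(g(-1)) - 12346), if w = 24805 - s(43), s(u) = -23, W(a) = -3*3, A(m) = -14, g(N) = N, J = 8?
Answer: -306478130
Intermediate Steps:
W(a) = -9
w = 24828 (w = 24805 - 1*(-23) = 24805 + 23 = 24828)
(I(J, A(12)) + w)*(W(g(-1)) - 12346) = ((-14 - 1*8) + 24828)*(-9 - 12346) = ((-14 - 8) + 24828)*(-12355) = (-22 + 24828)*(-12355) = 24806*(-12355) = -306478130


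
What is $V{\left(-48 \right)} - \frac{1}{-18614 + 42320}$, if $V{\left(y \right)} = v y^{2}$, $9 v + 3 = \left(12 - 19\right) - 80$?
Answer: $- \frac{546186241}{23706} \approx -23040.0$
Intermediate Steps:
$v = -10$ ($v = - \frac{1}{3} + \frac{\left(12 - 19\right) - 80}{9} = - \frac{1}{3} + \frac{-7 - 80}{9} = - \frac{1}{3} + \frac{1}{9} \left(-87\right) = - \frac{1}{3} - \frac{29}{3} = -10$)
$V{\left(y \right)} = - 10 y^{2}$
$V{\left(-48 \right)} - \frac{1}{-18614 + 42320} = - 10 \left(-48\right)^{2} - \frac{1}{-18614 + 42320} = \left(-10\right) 2304 - \frac{1}{23706} = -23040 - \frac{1}{23706} = - \frac{546186241}{23706}$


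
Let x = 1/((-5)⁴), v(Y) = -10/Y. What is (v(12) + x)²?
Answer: 9728161/14062500 ≈ 0.69178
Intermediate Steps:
x = 1/625 ≈ 0.0016000
(v(12) + x)² = (-10/12 + 1/625)² = (-10*1/12 + 1/625)² = (-⅚ + 1/625)² = (-3119/3750)² = 9728161/14062500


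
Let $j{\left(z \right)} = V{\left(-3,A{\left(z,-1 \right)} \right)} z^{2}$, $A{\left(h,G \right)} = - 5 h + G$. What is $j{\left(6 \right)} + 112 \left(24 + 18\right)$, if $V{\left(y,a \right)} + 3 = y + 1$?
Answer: $4524$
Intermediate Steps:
$A{\left(h,G \right)} = G - 5 h$
$V{\left(y,a \right)} = -2 + y$ ($V{\left(y,a \right)} = -3 + \left(y + 1\right) = -3 + \left(1 + y\right) = -2 + y$)
$j{\left(z \right)} = - 5 z^{2}$ ($j{\left(z \right)} = \left(-2 - 3\right) z^{2} = - 5 z^{2}$)
$j{\left(6 \right)} + 112 \left(24 + 18\right) = - 5 \cdot 6^{2} + 112 \left(24 + 18\right) = \left(-5\right) 36 + 112 \cdot 42 = -180 + 4704 = 4524$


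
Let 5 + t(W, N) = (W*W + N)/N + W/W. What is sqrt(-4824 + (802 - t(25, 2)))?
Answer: I*sqrt(17326)/2 ≈ 65.814*I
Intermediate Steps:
t(W, N) = -4 + (N + W**2)/N (t(W, N) = -5 + ((W*W + N)/N + W/W) = -5 + ((W**2 + N)/N + 1) = -5 + ((N + W**2)/N + 1) = -5 + (1 + (N + W**2)/N) = -4 + (N + W**2)/N)
sqrt(-4824 + (802 - t(25, 2))) = sqrt(-4824 + (802 - (-3 + 25**2/2))) = sqrt(-4824 + (802 - (-3 + (1/2)*625))) = sqrt(-4824 + (802 - (-3 + 625/2))) = sqrt(-4824 + (802 - 1*619/2)) = sqrt(-4824 + (802 - 619/2)) = sqrt(-4824 + 985/2) = sqrt(-8663/2) = I*sqrt(17326)/2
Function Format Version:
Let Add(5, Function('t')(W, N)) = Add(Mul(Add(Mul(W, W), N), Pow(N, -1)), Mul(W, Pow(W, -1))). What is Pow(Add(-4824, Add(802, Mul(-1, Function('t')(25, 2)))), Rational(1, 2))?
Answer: Mul(Rational(1, 2), I, Pow(17326, Rational(1, 2))) ≈ Mul(65.814, I)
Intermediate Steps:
Function('t')(W, N) = Add(-4, Mul(Pow(N, -1), Add(N, Pow(W, 2)))) (Function('t')(W, N) = Add(-5, Add(Mul(Add(Mul(W, W), N), Pow(N, -1)), Mul(W, Pow(W, -1)))) = Add(-5, Add(Mul(Add(Pow(W, 2), N), Pow(N, -1)), 1)) = Add(-5, Add(Mul(Add(N, Pow(W, 2)), Pow(N, -1)), 1)) = Add(-5, Add(Mul(Pow(N, -1), Add(N, Pow(W, 2))), 1)) = Add(-5, Add(1, Mul(Pow(N, -1), Add(N, Pow(W, 2))))) = Add(-4, Mul(Pow(N, -1), Add(N, Pow(W, 2)))))
Pow(Add(-4824, Add(802, Mul(-1, Function('t')(25, 2)))), Rational(1, 2)) = Pow(Add(-4824, Add(802, Mul(-1, Add(-3, Mul(Pow(2, -1), Pow(25, 2)))))), Rational(1, 2)) = Pow(Add(-4824, Add(802, Mul(-1, Add(-3, Mul(Rational(1, 2), 625))))), Rational(1, 2)) = Pow(Add(-4824, Add(802, Mul(-1, Add(-3, Rational(625, 2))))), Rational(1, 2)) = Pow(Add(-4824, Add(802, Mul(-1, Rational(619, 2)))), Rational(1, 2)) = Pow(Add(-4824, Add(802, Rational(-619, 2))), Rational(1, 2)) = Pow(Add(-4824, Rational(985, 2)), Rational(1, 2)) = Pow(Rational(-8663, 2), Rational(1, 2)) = Mul(Rational(1, 2), I, Pow(17326, Rational(1, 2)))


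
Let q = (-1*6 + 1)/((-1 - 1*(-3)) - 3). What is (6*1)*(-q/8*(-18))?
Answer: 135/2 ≈ 67.500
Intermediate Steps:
q = 5 (q = (-6 + 1)/((-1 + 3) - 3) = -5/(2 - 3) = -5/(-1) = -5*(-1) = 5)
(6*1)*(-q/8*(-18)) = (6*1)*(-5/8*(-18)) = 6*(-5/8*(-18)) = 6*(45/4) = 135/2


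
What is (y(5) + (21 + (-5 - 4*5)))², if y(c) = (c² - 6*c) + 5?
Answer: 16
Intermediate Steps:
y(c) = 5 + c² - 6*c
(y(5) + (21 + (-5 - 4*5)))² = ((5 + 5² - 6*5) + (21 + (-5 - 4*5)))² = ((5 + 25 - 30) + (21 + (-5 - 20)))² = (0 + (21 - 25))² = (0 - 4)² = (-4)² = 16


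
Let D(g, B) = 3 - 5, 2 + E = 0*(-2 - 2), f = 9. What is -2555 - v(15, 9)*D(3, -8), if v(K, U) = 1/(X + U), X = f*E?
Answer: -22997/9 ≈ -2555.2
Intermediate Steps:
E = -2 (E = -2 + 0*(-2 - 2) = -2 + 0*(-4) = -2 + 0 = -2)
D(g, B) = -2
X = -18 (X = 9*(-2) = -18)
v(K, U) = 1/(-18 + U)
-2555 - v(15, 9)*D(3, -8) = -2555 - (-2)/(-18 + 9) = -2555 - (-2)/(-9) = -2555 - (-1)*(-2)/9 = -2555 - 1*2/9 = -2555 - 2/9 = -22997/9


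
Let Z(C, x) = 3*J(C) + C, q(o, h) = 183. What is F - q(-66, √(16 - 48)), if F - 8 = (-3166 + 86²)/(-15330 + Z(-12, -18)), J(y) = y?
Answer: -449230/2563 ≈ -175.28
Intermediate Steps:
Z(C, x) = 4*C (Z(C, x) = 3*C + C = 4*C)
F = 19799/2563 (F = 8 + (-3166 + 86²)/(-15330 + 4*(-12)) = 8 + (-3166 + 7396)/(-15330 - 48) = 8 + 4230/(-15378) = 8 + 4230*(-1/15378) = 8 - 705/2563 = 19799/2563 ≈ 7.7249)
F - q(-66, √(16 - 48)) = 19799/2563 - 1*183 = 19799/2563 - 183 = -449230/2563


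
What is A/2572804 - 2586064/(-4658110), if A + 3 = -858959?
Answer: 51005698493/230469308470 ≈ 0.22131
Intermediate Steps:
A = -858962 (A = -3 - 858959 = -858962)
A/2572804 - 2586064/(-4658110) = -858962/2572804 - 2586064/(-4658110) = -858962*1/2572804 - 2586064*(-1/4658110) = -33037/98954 + 1293032/2329055 = 51005698493/230469308470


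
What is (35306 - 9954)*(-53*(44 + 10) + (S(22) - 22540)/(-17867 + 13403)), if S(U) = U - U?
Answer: -20207806666/279 ≈ -7.2429e+7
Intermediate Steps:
S(U) = 0
(35306 - 9954)*(-53*(44 + 10) + (S(22) - 22540)/(-17867 + 13403)) = (35306 - 9954)*(-53*(44 + 10) + (0 - 22540)/(-17867 + 13403)) = 25352*(-53*54 - 22540/(-4464)) = 25352*(-2862 - 22540*(-1/4464)) = 25352*(-2862 + 5635/1116) = 25352*(-3188357/1116) = -20207806666/279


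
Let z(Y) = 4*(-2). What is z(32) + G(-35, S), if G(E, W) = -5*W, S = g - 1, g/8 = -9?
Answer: 357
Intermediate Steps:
z(Y) = -8
g = -72 (g = 8*(-9) = -72)
S = -73 (S = -72 - 1 = -73)
z(32) + G(-35, S) = -8 - 5*(-73) = -8 + 365 = 357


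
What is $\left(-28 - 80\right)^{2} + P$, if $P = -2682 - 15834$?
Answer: $-6852$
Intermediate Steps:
$P = -18516$
$\left(-28 - 80\right)^{2} + P = \left(-28 - 80\right)^{2} - 18516 = \left(-108\right)^{2} - 18516 = 11664 - 18516 = -6852$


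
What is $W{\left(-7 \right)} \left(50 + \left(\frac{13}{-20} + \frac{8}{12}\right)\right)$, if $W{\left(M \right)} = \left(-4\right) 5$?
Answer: $- \frac{3001}{3} \approx -1000.3$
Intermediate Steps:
$W{\left(M \right)} = -20$
$W{\left(-7 \right)} \left(50 + \left(\frac{13}{-20} + \frac{8}{12}\right)\right) = - 20 \left(50 + \left(\frac{13}{-20} + \frac{8}{12}\right)\right) = - 20 \left(50 + \left(13 \left(- \frac{1}{20}\right) + 8 \cdot \frac{1}{12}\right)\right) = - 20 \left(50 + \left(- \frac{13}{20} + \frac{2}{3}\right)\right) = - 20 \left(50 + \frac{1}{60}\right) = \left(-20\right) \frac{3001}{60} = - \frac{3001}{3}$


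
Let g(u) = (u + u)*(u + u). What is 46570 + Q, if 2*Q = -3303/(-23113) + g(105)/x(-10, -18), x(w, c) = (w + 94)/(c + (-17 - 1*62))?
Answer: 487859299/23113 ≈ 21108.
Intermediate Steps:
g(u) = 4*u² (g(u) = (2*u)*(2*u) = 4*u²)
x(w, c) = (94 + w)/(-79 + c) (x(w, c) = (94 + w)/(c + (-17 - 62)) = (94 + w)/(c - 79) = (94 + w)/(-79 + c))
Q = -588513111/23113 (Q = (-3303/(-23113) + (4*105²)/(((94 - 10)/(-79 - 18))))/2 = (-3303*(-1/23113) + (4*11025)/((84/(-97))))/2 = (3303/23113 + 44100/((-1/97*84)))/2 = (3303/23113 + 44100/(-84/97))/2 = (3303/23113 + 44100*(-97/84))/2 = (3303/23113 - 50925)/2 = (½)*(-1177026222/23113) = -588513111/23113 ≈ -25462.)
46570 + Q = 46570 - 588513111/23113 = 487859299/23113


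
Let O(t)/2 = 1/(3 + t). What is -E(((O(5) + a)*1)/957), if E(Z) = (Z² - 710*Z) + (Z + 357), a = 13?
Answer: -5087487541/14653584 ≈ -347.18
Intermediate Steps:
O(t) = 2/(3 + t)
E(Z) = 357 + Z² - 709*Z (E(Z) = (Z² - 710*Z) + (357 + Z) = 357 + Z² - 709*Z)
-E(((O(5) + a)*1)/957) = -(357 + (((2/(3 + 5) + 13)*1)/957)² - 709*(2/(3 + 5) + 13)*1/957) = -(357 + (((2/8 + 13)*1)*(1/957))² - 709*(2/8 + 13)*1/957) = -(357 + (((2*(⅛) + 13)*1)*(1/957))² - 709*(2*(⅛) + 13)*1/957) = -(357 + (((¼ + 13)*1)*(1/957))² - 709*(¼ + 13)*1/957) = -(357 + (((53/4)*1)*(1/957))² - 709*(53/4)*1/957) = -(357 + ((53/4)*(1/957))² - 37577/(4*957)) = -(357 + (53/3828)² - 709*53/3828) = -(357 + 2809/14653584 - 37577/3828) = -1*5087487541/14653584 = -5087487541/14653584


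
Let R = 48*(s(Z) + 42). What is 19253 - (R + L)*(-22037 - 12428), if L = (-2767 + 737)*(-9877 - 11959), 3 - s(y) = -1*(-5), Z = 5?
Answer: 1527799004253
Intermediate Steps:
s(y) = -2 (s(y) = 3 - (-1)*(-5) = 3 - 1*5 = 3 - 5 = -2)
R = 1920 (R = 48*(-2 + 42) = 48*40 = 1920)
L = 44327080 (L = -2030*(-21836) = 44327080)
19253 - (R + L)*(-22037 - 12428) = 19253 - (1920 + 44327080)*(-22037 - 12428) = 19253 - 44329000*(-34465) = 19253 - 1*(-1527798985000) = 19253 + 1527798985000 = 1527799004253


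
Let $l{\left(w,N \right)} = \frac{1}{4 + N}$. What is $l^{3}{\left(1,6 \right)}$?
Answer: $\frac{1}{1000} \approx 0.001$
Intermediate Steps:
$l^{3}{\left(1,6 \right)} = \left(\frac{1}{4 + 6}\right)^{3} = \left(\frac{1}{10}\right)^{3} = \frac{1}{1000}$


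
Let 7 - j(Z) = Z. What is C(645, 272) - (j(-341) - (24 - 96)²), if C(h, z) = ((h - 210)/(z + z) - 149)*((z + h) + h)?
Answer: -61649609/272 ≈ -2.2665e+5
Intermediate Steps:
j(Z) = 7 - Z
C(h, z) = (-149 + (-210 + h)/(2*z))*(z + 2*h) (C(h, z) = ((-210 + h)/((2*z)) - 149)*((h + z) + h) = ((-210 + h)*(1/(2*z)) - 149)*(z + 2*h) = ((-210 + h)/(2*z) - 149)*(z + 2*h) = (-149 + (-210 + h)/(2*z))*(z + 2*h))
C(645, 272) - (j(-341) - (24 - 96)²) = (645² - 210*645 - ½*272*(210 + 298*272 + 595*645))/272 - ((7 - 1*(-341)) - (24 - 96)²) = (416025 - 135450 - ½*272*(210 + 81056 + 383775))/272 - ((7 + 341) - 1*(-72)²) = (416025 - 135450 - ½*272*465041)/272 - (348 - 1*5184) = (416025 - 135450 - 63245576)/272 - (348 - 5184) = (1/272)*(-62965001) - 1*(-4836) = -62965001/272 + 4836 = -61649609/272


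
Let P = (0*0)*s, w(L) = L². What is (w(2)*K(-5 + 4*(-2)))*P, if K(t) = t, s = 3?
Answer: 0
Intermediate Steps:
P = 0 (P = (0*0)*3 = 0*3 = 0)
(w(2)*K(-5 + 4*(-2)))*P = (2²*(-5 + 4*(-2)))*0 = (4*(-5 - 8))*0 = (4*(-13))*0 = -52*0 = 0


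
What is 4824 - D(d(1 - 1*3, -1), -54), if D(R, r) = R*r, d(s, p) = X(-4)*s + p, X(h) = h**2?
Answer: 3042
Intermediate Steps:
d(s, p) = p + 16*s (d(s, p) = (-4)**2*s + p = 16*s + p = p + 16*s)
4824 - D(d(1 - 1*3, -1), -54) = 4824 - (-1 + 16*(1 - 1*3))*(-54) = 4824 - (-1 + 16*(1 - 3))*(-54) = 4824 - (-1 + 16*(-2))*(-54) = 4824 - (-1 - 32)*(-54) = 4824 - (-33)*(-54) = 4824 - 1*1782 = 4824 - 1782 = 3042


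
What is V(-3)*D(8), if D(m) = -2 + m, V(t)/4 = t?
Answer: -72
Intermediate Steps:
V(t) = 4*t
V(-3)*D(8) = (4*(-3))*(-2 + 8) = -12*6 = -72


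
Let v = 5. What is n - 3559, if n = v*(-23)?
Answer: -3674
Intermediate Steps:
n = -115 (n = 5*(-23) = -115)
n - 3559 = -115 - 3559 = -3674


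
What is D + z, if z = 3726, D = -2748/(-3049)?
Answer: 11363322/3049 ≈ 3726.9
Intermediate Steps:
D = 2748/3049 (D = -2748*(-1/3049) = 2748/3049 ≈ 0.90128)
D + z = 2748/3049 + 3726 = 11363322/3049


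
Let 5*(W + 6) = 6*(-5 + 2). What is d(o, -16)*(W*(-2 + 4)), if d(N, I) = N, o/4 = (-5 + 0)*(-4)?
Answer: -1536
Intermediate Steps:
o = 80 (o = 4*((-5 + 0)*(-4)) = 4*(-5*(-4)) = 4*20 = 80)
W = -48/5 (W = -6 + (6*(-5 + 2))/5 = -6 + (6*(-3))/5 = -6 + (1/5)*(-18) = -6 - 18/5 = -48/5 ≈ -9.6000)
d(o, -16)*(W*(-2 + 4)) = 80*(-48*(-2 + 4)/5) = 80*(-48/5*2) = 80*(-96/5) = -1536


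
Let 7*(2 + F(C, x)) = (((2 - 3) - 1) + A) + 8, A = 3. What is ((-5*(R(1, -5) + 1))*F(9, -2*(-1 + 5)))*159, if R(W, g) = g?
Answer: -15900/7 ≈ -2271.4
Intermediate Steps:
F(C, x) = -5/7 (F(C, x) = -2 + ((((2 - 3) - 1) + 3) + 8)/7 = -2 + (((-1 - 1) + 3) + 8)/7 = -2 + ((-2 + 3) + 8)/7 = -2 + (1 + 8)/7 = -2 + (1/7)*9 = -2 + 9/7 = -5/7)
((-5*(R(1, -5) + 1))*F(9, -2*(-1 + 5)))*159 = (-5*(-5 + 1)*(-5/7))*159 = (-5*(-4)*(-5/7))*159 = (20*(-5/7))*159 = -100/7*159 = -15900/7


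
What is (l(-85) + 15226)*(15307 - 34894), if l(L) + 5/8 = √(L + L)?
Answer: -2385755361/8 - 19587*I*√170 ≈ -2.9822e+8 - 2.5538e+5*I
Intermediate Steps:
l(L) = -5/8 + √2*√L (l(L) = -5/8 + √(L + L) = -5/8 + √(2*L) = -5/8 + √2*√L)
(l(-85) + 15226)*(15307 - 34894) = ((-5/8 + √2*√(-85)) + 15226)*(15307 - 34894) = ((-5/8 + √2*(I*√85)) + 15226)*(-19587) = ((-5/8 + I*√170) + 15226)*(-19587) = (121803/8 + I*√170)*(-19587) = -2385755361/8 - 19587*I*√170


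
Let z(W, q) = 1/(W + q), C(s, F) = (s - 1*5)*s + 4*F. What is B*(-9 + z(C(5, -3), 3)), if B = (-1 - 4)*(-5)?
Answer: -2050/9 ≈ -227.78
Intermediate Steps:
C(s, F) = 4*F + s*(-5 + s) (C(s, F) = (s - 5)*s + 4*F = (-5 + s)*s + 4*F = s*(-5 + s) + 4*F = 4*F + s*(-5 + s))
B = 25 (B = -5*(-5) = 25)
B*(-9 + z(C(5, -3), 3)) = 25*(-9 + 1/((5**2 - 5*5 + 4*(-3)) + 3)) = 25*(-9 + 1/((25 - 25 - 12) + 3)) = 25*(-9 + 1/(-12 + 3)) = 25*(-9 + 1/(-9)) = 25*(-9 - 1/9) = 25*(-82/9) = -2050/9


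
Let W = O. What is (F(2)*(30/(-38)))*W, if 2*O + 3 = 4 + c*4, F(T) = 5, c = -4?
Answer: 1125/38 ≈ 29.605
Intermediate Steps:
O = -15/2 (O = -3/2 + (4 - 4*4)/2 = -3/2 + (4 - 16)/2 = -3/2 + (1/2)*(-12) = -3/2 - 6 = -15/2 ≈ -7.5000)
W = -15/2 ≈ -7.5000
(F(2)*(30/(-38)))*W = (5*(30/(-38)))*(-15/2) = (5*(30*(-1/38)))*(-15/2) = (5*(-15/19))*(-15/2) = -75/19*(-15/2) = 1125/38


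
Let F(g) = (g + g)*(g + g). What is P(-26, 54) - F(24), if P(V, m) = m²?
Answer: 612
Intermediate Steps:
F(g) = 4*g² (F(g) = (2*g)*(2*g) = 4*g²)
P(-26, 54) - F(24) = 54² - 4*24² = 2916 - 4*576 = 2916 - 1*2304 = 2916 - 2304 = 612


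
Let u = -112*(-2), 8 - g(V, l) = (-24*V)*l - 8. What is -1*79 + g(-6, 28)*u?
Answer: -899663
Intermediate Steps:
g(V, l) = 16 + 24*V*l (g(V, l) = 8 - ((-24*V)*l - 8) = 8 - (-24*V*l - 8) = 8 - (-8 - 24*V*l) = 8 + (8 + 24*V*l) = 16 + 24*V*l)
u = 224
-1*79 + g(-6, 28)*u = -1*79 + (16 + 24*(-6)*28)*224 = -79 + (16 - 4032)*224 = -79 - 4016*224 = -79 - 899584 = -899663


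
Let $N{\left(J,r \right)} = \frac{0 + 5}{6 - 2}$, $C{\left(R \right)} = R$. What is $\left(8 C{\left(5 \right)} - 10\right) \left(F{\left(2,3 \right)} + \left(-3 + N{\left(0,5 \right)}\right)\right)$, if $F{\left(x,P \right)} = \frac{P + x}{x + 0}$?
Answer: $\frac{45}{2} \approx 22.5$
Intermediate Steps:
$N{\left(J,r \right)} = \frac{5}{4}$
$F{\left(x,P \right)} = \frac{P + x}{x}$
$\left(8 C{\left(5 \right)} - 10\right) \left(F{\left(2,3 \right)} + \left(-3 + N{\left(0,5 \right)}\right)\right) = \left(8 \cdot 5 - 10\right) \left(\frac{3 + 2}{2} + \left(-3 + \frac{5}{4}\right)\right) = \left(40 - 10\right) \left(\frac{1}{2} \cdot 5 - \frac{7}{4}\right) = 30 \left(\frac{5}{2} - \frac{7}{4}\right) = 30 \cdot \frac{3}{4} = \frac{45}{2}$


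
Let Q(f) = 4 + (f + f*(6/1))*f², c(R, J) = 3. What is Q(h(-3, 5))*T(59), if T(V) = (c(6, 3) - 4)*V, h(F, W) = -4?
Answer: 26196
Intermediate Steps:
Q(f) = 4 + 7*f³ (Q(f) = 4 + (f + f*(6*1))*f² = 4 + (f + f*6)*f² = 4 + (f + 6*f)*f² = 4 + (7*f)*f² = 4 + 7*f³)
T(V) = -V (T(V) = (3 - 4)*V = -V)
Q(h(-3, 5))*T(59) = (4 + 7*(-4)³)*(-1*59) = (4 + 7*(-64))*(-59) = (4 - 448)*(-59) = -444*(-59) = 26196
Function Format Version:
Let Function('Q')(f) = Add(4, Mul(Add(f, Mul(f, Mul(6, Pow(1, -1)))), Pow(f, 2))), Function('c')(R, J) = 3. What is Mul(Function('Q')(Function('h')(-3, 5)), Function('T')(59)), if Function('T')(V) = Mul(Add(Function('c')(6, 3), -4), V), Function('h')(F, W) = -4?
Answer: 26196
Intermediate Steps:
Function('Q')(f) = Add(4, Mul(7, Pow(f, 3))) (Function('Q')(f) = Add(4, Mul(Add(f, Mul(f, Mul(6, 1))), Pow(f, 2))) = Add(4, Mul(Add(f, Mul(f, 6)), Pow(f, 2))) = Add(4, Mul(Add(f, Mul(6, f)), Pow(f, 2))) = Add(4, Mul(Mul(7, f), Pow(f, 2))) = Add(4, Mul(7, Pow(f, 3))))
Function('T')(V) = Mul(-1, V) (Function('T')(V) = Mul(Add(3, -4), V) = Mul(-1, V))
Mul(Function('Q')(Function('h')(-3, 5)), Function('T')(59)) = Mul(Add(4, Mul(7, Pow(-4, 3))), Mul(-1, 59)) = Mul(Add(4, Mul(7, -64)), -59) = Mul(Add(4, -448), -59) = Mul(-444, -59) = 26196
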